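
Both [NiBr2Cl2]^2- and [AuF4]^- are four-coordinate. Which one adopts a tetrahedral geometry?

[NiBr2Cl2]^2-

For [NiBr2Cl2]^2-: Ligand charges: each bromide is −1; each chloride is −1. With an overall charge of −2 the nickel centre must be in the +2 oxidation state. Nickel is a group-10 element; Ni(II) is therefore d⁸. Bromide and chloride are weak-field ligands. With weak-field ligands the CFSE gain from square planar is small, so a 3d d⁸ ion takes the sterically preferred tetrahedral geometry. → tetrahedral.
For [AuF4]^-: Summing ligand charges against the −1 overall charge gives an oxidation state of +3 for gold. Gold is a group-11 element; Au(III) is therefore d⁸. A 5d d⁸ ion has a large crystal-field splitting; square planar leaves the high-energy d_{x²−y²} orbital empty and maximises CFSE. → square planar.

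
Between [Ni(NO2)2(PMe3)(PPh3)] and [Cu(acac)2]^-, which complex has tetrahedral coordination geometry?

For [Ni(NO2)2(PMe3)(PPh3)]: Ligand charges: each nitro (N-bound nitrite) is −1; trimethylphosphine is neutral; triphenylphosphine is neutral. With an overall charge of 0 the nickel centre must be in the +2 oxidation state. Nickel is a group-10 element; Ni(II) is therefore d⁸. Nitro (N-bound nitrite), trimethylphosphine, and triphenylphosphine are strong-field ligands (high in the spectrochemical series). A 3d d⁸ ion with strong-field ligands gains enough CFSE to favour square planar over tetrahedral. → square planar.
For [Cu(acac)2]^-: Ligand charges: each acetylacetonate is −1. With an overall charge of −1 the copper centre must be in the +1 oxidation state. Cu sits in group 11, so the d-electron count is 11 − 1 = 10. A d¹⁰ ion has no crystal-field stabilisation preference between square planar and tetrahedral, so four ligands adopt the sterically favoured tetrahedral geometry. → tetrahedral.

[Cu(acac)2]^-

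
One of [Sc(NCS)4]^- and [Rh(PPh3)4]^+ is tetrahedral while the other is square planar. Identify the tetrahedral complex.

For [Sc(NCS)4]^-: Each isothiocyanate is −1; balancing the −1 overall charge requires Sc(III). Group 3 minus oxidation state 3 gives a d⁰ configuration. A d⁰ ion has no crystal-field stabilisation preference between square planar and tetrahedral, so four ligands adopt the sterically favoured tetrahedral geometry. → tetrahedral.
For [Rh(PPh3)4]^+: Ligand charges: triphenylphosphine is neutral. With an overall charge of +1 the rhodium centre must be in the +1 oxidation state. Group 9 minus oxidation state 1 gives a d⁸ configuration. A 4d d⁸ ion has a large crystal-field splitting; square planar leaves the high-energy d_{x²−y²} orbital empty and maximises CFSE. → square planar.

[Sc(NCS)4]^-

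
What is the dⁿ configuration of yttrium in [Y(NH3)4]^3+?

Ligand charges: ammonia is neutral. With an overall charge of +3 the yttrium centre must be in the +3 oxidation state.
Group 3 minus oxidation state 3 gives a d⁰ configuration.

d0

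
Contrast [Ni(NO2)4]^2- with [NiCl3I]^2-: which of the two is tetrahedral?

[NiCl3I]^2-

For [Ni(NO2)4]^2-: Ligand charges: each nitro (N-bound nitrite) is −1. With an overall charge of −2 the nickel centre must be in the +2 oxidation state. Ni sits in group 10, so the d-electron count is 10 − 2 = 8. Nitro (N-bound nitrite) is a strong-field ligand (high in the spectrochemical series). A 3d d⁸ ion with strong-field ligands gains enough CFSE to favour square planar over tetrahedral. → square planar.
For [NiCl3I]^2-: Ligand charges: each chloride is −1; each iodide is −1. With an overall charge of −2 the nickel centre must be in the +2 oxidation state. Ni sits in group 10, so the d-electron count is 10 − 2 = 8. Chloride and iodide are weak-field ligands. With weak-field ligands the CFSE gain from square planar is small, so a 3d d⁸ ion takes the sterically preferred tetrahedral geometry. → tetrahedral.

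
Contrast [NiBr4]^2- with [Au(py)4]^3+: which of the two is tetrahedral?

For [NiBr4]^2-: Summing ligand charges against the −2 overall charge gives an oxidation state of +2 for nickel. Ni sits in group 10, so the d-electron count is 10 − 2 = 8. Bromide is a weak-field ligand. With weak-field ligands the CFSE gain from square planar is small, so a 3d d⁸ ion takes the sterically preferred tetrahedral geometry. → tetrahedral.
For [Au(py)4]^3+: Ligand charges: pyridine is neutral. With an overall charge of +3 the gold centre must be in the +3 oxidation state. Gold is a group-11 element; Au(III) is therefore d⁸. A 5d d⁸ ion has a large crystal-field splitting; square planar leaves the high-energy d_{x²−y²} orbital empty and maximises CFSE. → square planar.

[NiBr4]^2-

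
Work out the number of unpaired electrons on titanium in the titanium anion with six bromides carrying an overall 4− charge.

2 unpaired electrons

Summing ligand charges against the −4 overall charge gives an oxidation state of +2 for titanium.
Ti sits in group 4, so the d-electron count is 4 − 2 = 2.
In an octahedral field the d² configuration is t₂g²e_g⁰ (only one arrangement possible), giving 2 unpaired electrons.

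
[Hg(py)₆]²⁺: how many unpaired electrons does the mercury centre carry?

0 unpaired electrons

Ligand charges: pyridine is neutral. With an overall charge of +2 the mercury centre must be in the +2 oxidation state.
Mercury is a group-12 element; Hg(II) is therefore d¹⁰.
In an octahedral field the d¹⁰ configuration is t₂g⁶e_g⁴, giving 0 unpaired electrons.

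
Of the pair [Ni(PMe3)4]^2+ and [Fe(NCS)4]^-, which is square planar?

[Ni(PMe3)4]^2+

For [Ni(PMe3)4]^2+: Summing ligand charges against the +2 overall charge gives an oxidation state of +2 for nickel. Ni sits in group 10, so the d-electron count is 10 − 2 = 8. Trimethylphosphine is a strong-field ligand (high in the spectrochemical series). A 3d d⁸ ion with strong-field ligands gains enough CFSE to favour square planar over tetrahedral. → square planar.
For [Fe(NCS)4]^-: Ligand charges: each isothiocyanate is −1. With an overall charge of −1 the iron centre must be in the +3 oxidation state. Group 8 minus oxidation state 3 gives a d⁵ configuration. A high-spin d⁵ ion has zero CFSE in either geometry, so four ligands adopt the sterically favoured tetrahedral geometry. → tetrahedral.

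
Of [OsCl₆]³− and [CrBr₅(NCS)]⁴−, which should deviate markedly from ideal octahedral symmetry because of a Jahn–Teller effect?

[OsCl₆]³−: Ligand charges: each chloride is −1. With an overall charge of −3 the osmium centre must be in the +3 oxidation state. Os sits in group 8, so the d-electron count is 8 − 3 = 5. A 5d ion has a large Δₒ and is invariably low-spin. The d⁵ configuration leaves the e_g set evenly filled (or empty) — no strong Jahn–Teller driving force.
[CrBr₅(NCS)]⁴−: Summing ligand charges against the −4 overall charge gives an oxidation state of +2 for chromium. Cr sits in group 6, so the d-electron count is 6 − 2 = 4. Bromide and isothiocyanate are weak-field ligands for a first-row metal, so the complex is high-spin. The t₂g³e_g¹ (high-spin) configuration has an unevenly filled e_g set; the Jahn–Teller theorem predicts a tetragonal distortion (typically axial elongation) to lift the degeneracy.

[CrBr₅(NCS)]⁴−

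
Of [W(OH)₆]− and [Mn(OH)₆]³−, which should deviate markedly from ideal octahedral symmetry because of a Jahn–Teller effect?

[Mn(OH)₆]³−

[W(OH)₆]−: Each hydroxide is −1; balancing the −1 overall charge requires W(V). W sits in group 6, so the d-electron count is 6 − 5 = 1. The d¹ configuration leaves the e_g set evenly filled (or empty) — no strong Jahn–Teller driving force.
[Mn(OH)₆]³−: Summing ligand charges against the −3 overall charge gives an oxidation state of +3 for manganese. Manganese is a group-7 element; Mn(III) is therefore d⁴. Hydroxide is a weak-field ligand for a first-row metal, so the complex is high-spin. The t₂g³e_g¹ (high-spin) configuration has an unevenly filled e_g set; the Jahn–Teller theorem predicts a tetragonal distortion (typically axial elongation) to lift the degeneracy.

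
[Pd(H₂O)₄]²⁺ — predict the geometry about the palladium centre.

square planar

Summing ligand charges against the +2 overall charge gives an oxidation state of +2 for palladium.
Palladium is a group-10 element; Pd(II) is therefore d⁸.
Coordination number: 4.
A 4d d⁸ ion has a large crystal-field splitting; square planar leaves the high-energy d_{x²−y²} orbital empty and maximises CFSE.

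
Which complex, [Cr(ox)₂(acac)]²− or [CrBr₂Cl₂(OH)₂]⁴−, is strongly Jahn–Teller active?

[Cr(ox)₂(acac)]²−: Each oxalate is −2; each acetylacetonate is −1; balancing the −2 overall charge requires Cr(III). Group 6 minus oxidation state 3 gives a d³ configuration. The d³ configuration leaves the e_g set evenly filled (or empty) — no strong Jahn–Teller driving force.
[CrBr₂Cl₂(OH)₂]⁴−: Summing ligand charges against the −4 overall charge gives an oxidation state of +2 for chromium. Group 6 minus oxidation state 2 gives a d⁴ configuration. Bromide, chloride, and hydroxide are weak-field ligands for a first-row metal, so the complex is high-spin. The t₂g³e_g¹ (high-spin) configuration has an unevenly filled e_g set; the Jahn–Teller theorem predicts a tetragonal distortion (typically axial elongation) to lift the degeneracy.

[CrBr₂Cl₂(OH)₂]⁴−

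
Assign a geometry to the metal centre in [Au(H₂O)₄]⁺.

Ligand charges: water is neutral. With an overall charge of +1 the gold centre must be in the +1 oxidation state.
Au sits in group 11, so the d-electron count is 11 − 1 = 10.
With 4 monodentate ligands the coordination number is 4.
A d¹⁰ ion has no crystal-field stabilisation preference between square planar and tetrahedral, so four ligands adopt the sterically favoured tetrahedral geometry.

tetrahedral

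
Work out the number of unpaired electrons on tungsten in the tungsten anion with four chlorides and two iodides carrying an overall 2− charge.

Ligand charges: each chloride is −1; each iodide is −1. With an overall charge of −2 the tungsten centre must be in the +4 oxidation state.
Tungsten is a group-6 element; W(IV) is therefore d².
In an octahedral field the d² configuration is t₂g²e_g⁰ (only one arrangement possible), giving 2 unpaired electrons.

2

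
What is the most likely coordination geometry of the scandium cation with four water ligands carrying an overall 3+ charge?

tetrahedral

Ligand charges: water is neutral. With an overall charge of +3 the scandium centre must be in the +3 oxidation state.
Scandium is a group-3 element; Sc(III) is therefore d⁰.
Coordination number: 4.
A d⁰ ion has no crystal-field stabilisation preference between square planar and tetrahedral, so four ligands adopt the sterically favoured tetrahedral geometry.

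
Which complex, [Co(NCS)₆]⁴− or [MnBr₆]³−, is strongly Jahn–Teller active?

[MnBr₆]³−

[Co(NCS)₆]⁴−: Each isothiocyanate is −1; balancing the −4 overall charge requires Co(II). Cobalt is a group-9 element; Co(II) is therefore d⁷. Isothiocyanate is a weak-field ligand for a first-row metal, so the complex is high-spin. The d⁷ configuration leaves the e_g set evenly filled (or empty) — no strong Jahn–Teller driving force.
[MnBr₆]³−: Each bromide is −1; balancing the −3 overall charge requires Mn(III). Manganese is a group-7 element; Mn(III) is therefore d⁴. Bromide is a weak-field ligand for a first-row metal, so the complex is high-spin. The t₂g³e_g¹ (high-spin) configuration has an unevenly filled e_g set; the Jahn–Teller theorem predicts a tetragonal distortion (typically axial elongation) to lift the degeneracy.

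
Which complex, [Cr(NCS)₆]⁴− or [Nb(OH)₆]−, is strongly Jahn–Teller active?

[Cr(NCS)₆]⁴−: Each isothiocyanate is −1; balancing the −4 overall charge requires Cr(II). Group 6 minus oxidation state 2 gives a d⁴ configuration. Isothiocyanate is a weak-field ligand for a first-row metal, so the complex is high-spin. The t₂g³e_g¹ (high-spin) configuration has an unevenly filled e_g set; the Jahn–Teller theorem predicts a tetragonal distortion (typically axial elongation) to lift the degeneracy.
[Nb(OH)₆]−: Ligand charges: each hydroxide is −1. With an overall charge of −1 the niobium centre must be in the +5 oxidation state. Niobium is a group-5 element; Nb(V) is therefore d⁰. The d⁰ configuration leaves the e_g set evenly filled (or empty) — no strong Jahn–Teller driving force.

[Cr(NCS)₆]⁴−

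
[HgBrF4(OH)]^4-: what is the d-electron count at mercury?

Each bromide is −1; each fluoride is −1; each hydroxide is −1; balancing the −4 overall charge requires Hg(II).
Mercury is a group-12 element; Hg(II) is therefore d¹⁰.

d¹⁰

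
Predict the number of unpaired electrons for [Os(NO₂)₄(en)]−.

1

Summing ligand charges against the −1 overall charge gives an oxidation state of +3 for osmium.
Os sits in group 8, so the d-electron count is 8 − 3 = 5.
Counting donor atoms: 4×nitro (N-bound nitrite) (monodentate) → 4 donors; 1×ethylenediamine (bidentate) → 2 donors. Coordination number = 6.
The spin state decides the count: a 5d ion has a large Δₒ and is invariably low-spin.
An octahedral low-spin d⁵ ion is t₂g⁵e_g⁰, giving 1 unpaired electron.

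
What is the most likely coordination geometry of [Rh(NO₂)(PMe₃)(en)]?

square planar

Each nitro (N-bound nitrite) is −1; trimethylphosphine is neutral; ethylenediamine is neutral; balancing the 0 overall charge requires Rh(I).
Group 9 minus oxidation state 1 gives a d⁸ configuration.
Counting donor atoms: 1×nitro (N-bound nitrite) (monodentate) → 1 donor; 1×trimethylphosphine (monodentate) → 1 donor; 1×ethylenediamine (bidentate) → 2 donors. Coordination number = 4.
A 4d d⁸ ion has a large crystal-field splitting; square planar leaves the high-energy d_{x²−y²} orbital empty and maximises CFSE.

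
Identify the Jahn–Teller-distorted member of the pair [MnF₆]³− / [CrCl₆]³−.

[MnF₆]³−

[MnF₆]³−: Ligand charges: each fluoride is −1. With an overall charge of −3 the manganese centre must be in the +3 oxidation state. Group 7 minus oxidation state 3 gives a d⁴ configuration. Fluoride is a weak-field ligand for a first-row metal, so the complex is high-spin. The t₂g³e_g¹ (high-spin) configuration has an unevenly filled e_g set; the Jahn–Teller theorem predicts a tetragonal distortion (typically axial elongation) to lift the degeneracy.
[CrCl₆]³−: Summing ligand charges against the −3 overall charge gives an oxidation state of +3 for chromium. Cr sits in group 6, so the d-electron count is 6 − 3 = 3. The d³ configuration leaves the e_g set evenly filled (or empty) — no strong Jahn–Teller driving force.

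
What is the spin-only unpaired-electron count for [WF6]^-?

1

Summing ligand charges against the −1 overall charge gives an oxidation state of +5 for tungsten.
Tungsten is a group-6 element; W(V) is therefore d¹.
In an octahedral field the d¹ configuration is t₂g¹e_g⁰ (only one arrangement possible), giving 1 unpaired electron.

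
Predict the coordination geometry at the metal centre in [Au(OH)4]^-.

Summing ligand charges against the −1 overall charge gives an oxidation state of +3 for gold.
Gold is a group-11 element; Au(III) is therefore d⁸.
Coordination number: 4.
A 5d d⁸ ion has a large crystal-field splitting; square planar leaves the high-energy d_{x²−y²} orbital empty and maximises CFSE.

square planar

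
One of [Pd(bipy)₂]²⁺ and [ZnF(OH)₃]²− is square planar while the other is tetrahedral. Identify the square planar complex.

For [Pd(bipy)₂]²⁺: 2,2′-bipyridine is neutral; balancing the +2 overall charge requires Pd(II). Pd sits in group 10, so the d-electron count is 10 − 2 = 8. A 4d d⁸ ion has a large crystal-field splitting; square planar leaves the high-energy d_{x²−y²} orbital empty and maximises CFSE. → square planar.
For [ZnF(OH)₃]²−: Ligand charges: each fluoride is −1; each hydroxide is −1. With an overall charge of −2 the zinc centre must be in the +2 oxidation state. Group 12 minus oxidation state 2 gives a d¹⁰ configuration. A d¹⁰ ion has no crystal-field stabilisation preference between square planar and tetrahedral, so four ligands adopt the sterically favoured tetrahedral geometry. → tetrahedral.

[Pd(bipy)₂]²⁺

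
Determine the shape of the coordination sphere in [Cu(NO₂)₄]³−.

Ligand charges: each nitro (N-bound nitrite) is −1. With an overall charge of −3 the copper centre must be in the +1 oxidation state.
Copper is a group-11 element; Cu(I) is therefore d¹⁰.
Coordination number: 4.
A d¹⁰ ion has no crystal-field stabilisation preference between square planar and tetrahedral, so four ligands adopt the sterically favoured tetrahedral geometry.

tetrahedral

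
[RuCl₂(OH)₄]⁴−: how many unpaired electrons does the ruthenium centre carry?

Each chloride is −1; each hydroxide is −1; balancing the −4 overall charge requires Ru(II).
Ru sits in group 8, so the d-electron count is 8 − 2 = 6.
The spin state decides the count: a 4d ion has a large Δₒ and is invariably low-spin.
An octahedral low-spin d⁶ ion is t₂g⁶e_g⁰, giving 0 unpaired electrons.

0 unpaired electrons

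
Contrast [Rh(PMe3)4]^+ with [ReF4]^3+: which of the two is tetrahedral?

For [Rh(PMe3)4]^+: Ligand charges: trimethylphosphine is neutral. With an overall charge of +1 the rhodium centre must be in the +1 oxidation state. Rhodium is a group-9 element; Rh(I) is therefore d⁸. A 4d d⁸ ion has a large crystal-field splitting; square planar leaves the high-energy d_{x²−y²} orbital empty and maximises CFSE. → square planar.
For [ReF4]^3+: Summing ligand charges against the +3 overall charge gives an oxidation state of +7 for rhenium. Group 7 minus oxidation state 7 gives a d⁰ configuration. A d⁰ ion has no crystal-field stabilisation preference between square planar and tetrahedral, so four ligands adopt the sterically favoured tetrahedral geometry. → tetrahedral.

[ReF4]^3+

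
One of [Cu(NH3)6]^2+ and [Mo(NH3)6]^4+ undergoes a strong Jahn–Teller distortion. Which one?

[Cu(NH3)6]^2+: Ligand charges: ammonia is neutral. With an overall charge of +2 the copper centre must be in the +2 oxidation state. Cu sits in group 11, so the d-electron count is 11 − 2 = 9. The t₂g⁶e_g³ configuration has an unevenly filled e_g set; the Jahn–Teller theorem predicts a tetragonal distortion (typically axial elongation) to lift the degeneracy.
[Mo(NH3)6]^4+: Ammonia is neutral; balancing the +4 overall charge requires Mo(IV). Group 6 minus oxidation state 4 gives a d² configuration. The d² configuration leaves the e_g set evenly filled (or empty) — no strong Jahn–Teller driving force.

[Cu(NH3)6]^2+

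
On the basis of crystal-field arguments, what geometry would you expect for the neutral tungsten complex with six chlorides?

Summing ligand charges against the 0 overall charge gives an oxidation state of +6 for tungsten.
Tungsten is a group-6 element; W(VI) is therefore d⁰.
With 6 monodentate ligands the coordination number is 6.
Six donors around a single metal centre give an octahedral coordination sphere.

octahedral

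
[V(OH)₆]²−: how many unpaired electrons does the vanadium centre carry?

1

Summing ligand charges against the −2 overall charge gives an oxidation state of +4 for vanadium.
V sits in group 5, so the d-electron count is 5 − 4 = 1.
In an octahedral field the d¹ configuration is t₂g¹e_g⁰ (only one arrangement possible), giving 1 unpaired electron.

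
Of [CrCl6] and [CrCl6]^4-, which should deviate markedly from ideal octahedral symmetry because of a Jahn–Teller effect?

[CrCl6]^4-

[CrCl6]: Ligand charges: each chloride is −1. With an overall charge of 0 the chromium centre must be in the +6 oxidation state. Cr sits in group 6, so the d-electron count is 6 − 6 = 0. The d⁰ configuration leaves the e_g set evenly filled (or empty) — no strong Jahn–Teller driving force.
[CrCl6]^4-: Each chloride is −1; balancing the −4 overall charge requires Cr(II). Group 6 minus oxidation state 2 gives a d⁴ configuration. Chloride is a weak-field ligand for a first-row metal, so the complex is high-spin. The t₂g³e_g¹ (high-spin) configuration has an unevenly filled e_g set; the Jahn–Teller theorem predicts a tetragonal distortion (typically axial elongation) to lift the degeneracy.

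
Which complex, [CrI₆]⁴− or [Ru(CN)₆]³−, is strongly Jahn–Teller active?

[CrI₆]⁴−: Ligand charges: each iodide is −1. With an overall charge of −4 the chromium centre must be in the +2 oxidation state. Chromium is a group-6 element; Cr(II) is therefore d⁴. Iodide is a weak-field ligand for a first-row metal, so the complex is high-spin. The t₂g³e_g¹ (high-spin) configuration has an unevenly filled e_g set; the Jahn–Teller theorem predicts a tetragonal distortion (typically axial elongation) to lift the degeneracy.
[Ru(CN)₆]³−: Summing ligand charges against the −3 overall charge gives an oxidation state of +3 for ruthenium. Ruthenium is a group-8 element; Ru(III) is therefore d⁵. A 4d ion has a large Δₒ and is invariably low-spin. The d⁵ configuration leaves the e_g set evenly filled (or empty) — no strong Jahn–Teller driving force.

[CrI₆]⁴−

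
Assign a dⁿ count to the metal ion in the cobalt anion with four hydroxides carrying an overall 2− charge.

Ligand charges: each hydroxide is −1. With an overall charge of −2 the cobalt centre must be in the +2 oxidation state.
Cobalt is a group-9 element; Co(II) is therefore d⁷.

d⁷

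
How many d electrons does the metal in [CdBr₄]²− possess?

Ligand charges: each bromide is −1. With an overall charge of −2 the cadmium centre must be in the +2 oxidation state.
Cd sits in group 12, so the d-electron count is 12 − 2 = 10.

d¹⁰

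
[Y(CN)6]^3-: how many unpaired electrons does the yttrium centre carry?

Each cyanide is −1; balancing the −3 overall charge requires Y(III).
Yttrium is a group-3 element; Y(III) is therefore d⁰.
In an octahedral field the d⁰ configuration is t₂g⁰e_g⁰, giving 0 unpaired electrons.

0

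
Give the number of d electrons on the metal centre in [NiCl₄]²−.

Ligand charges: each chloride is −1. With an overall charge of −2 the nickel centre must be in the +2 oxidation state.
Ni sits in group 10, so the d-electron count is 10 − 2 = 8.

d8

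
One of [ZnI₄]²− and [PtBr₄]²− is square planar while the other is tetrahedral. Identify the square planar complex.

[PtBr₄]²−

For [ZnI₄]²−: Each iodide is −1; balancing the −2 overall charge requires Zn(II). Group 12 minus oxidation state 2 gives a d¹⁰ configuration. A d¹⁰ ion has no crystal-field stabilisation preference between square planar and tetrahedral, so four ligands adopt the sterically favoured tetrahedral geometry. → tetrahedral.
For [PtBr₄]²−: Summing ligand charges against the −2 overall charge gives an oxidation state of +2 for platinum. Pt sits in group 10, so the d-electron count is 10 − 2 = 8. A 5d d⁸ ion has a large crystal-field splitting; square planar leaves the high-energy d_{x²−y²} orbital empty and maximises CFSE. → square planar.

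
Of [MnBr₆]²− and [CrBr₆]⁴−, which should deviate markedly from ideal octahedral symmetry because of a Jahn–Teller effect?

[MnBr₆]²−: Summing ligand charges against the −2 overall charge gives an oxidation state of +4 for manganese. Manganese is a group-7 element; Mn(IV) is therefore d³. The d³ configuration leaves the e_g set evenly filled (or empty) — no strong Jahn–Teller driving force.
[CrBr₆]⁴−: Each bromide is −1; balancing the −4 overall charge requires Cr(II). Chromium is a group-6 element; Cr(II) is therefore d⁴. Bromide is a weak-field ligand for a first-row metal, so the complex is high-spin. The t₂g³e_g¹ (high-spin) configuration has an unevenly filled e_g set; the Jahn–Teller theorem predicts a tetragonal distortion (typically axial elongation) to lift the degeneracy.

[CrBr₆]⁴−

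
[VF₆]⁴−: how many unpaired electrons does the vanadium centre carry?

3

Each fluoride is −1; balancing the −4 overall charge requires V(II).
Group 5 minus oxidation state 2 gives a d³ configuration.
In an octahedral field the d³ configuration is t₂g³e_g⁰ (only one arrangement possible), giving 3 unpaired electrons.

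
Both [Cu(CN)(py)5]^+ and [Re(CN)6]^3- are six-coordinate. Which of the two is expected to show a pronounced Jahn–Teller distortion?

[Cu(CN)(py)5]^+

[Cu(CN)(py)5]^+: Each cyanide is −1; pyridine is neutral; balancing the +1 overall charge requires Cu(II). Copper is a group-11 element; Cu(II) is therefore d⁹. The t₂g⁶e_g³ configuration has an unevenly filled e_g set; the Jahn–Teller theorem predicts a tetragonal distortion (typically axial elongation) to lift the degeneracy.
[Re(CN)6]^3-: Summing ligand charges against the −3 overall charge gives an oxidation state of +3 for rhenium. Rhenium is a group-7 element; Re(III) is therefore d⁴. A 5d ion has a large Δₒ and is invariably low-spin. The d⁴ configuration leaves the e_g set evenly filled (or empty) — no strong Jahn–Teller driving force.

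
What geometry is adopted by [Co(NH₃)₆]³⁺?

Ligand charges: ammonia is neutral. With an overall charge of +3 the cobalt centre must be in the +3 oxidation state.
Co sits in group 9, so the d-electron count is 9 − 3 = 6.
Coordination number: 6.
Six donors around a single metal centre give an octahedral coordination sphere.

octahedral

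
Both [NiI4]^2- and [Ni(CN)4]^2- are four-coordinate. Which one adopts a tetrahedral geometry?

For [NiI4]^2-: Summing ligand charges against the −2 overall charge gives an oxidation state of +2 for nickel. Group 10 minus oxidation state 2 gives a d⁸ configuration. Iodide is a weak-field ligand. With weak-field ligands the CFSE gain from square planar is small, so a 3d d⁸ ion takes the sterically preferred tetrahedral geometry. → tetrahedral.
For [Ni(CN)4]^2-: Each cyanide is −1; balancing the −2 overall charge requires Ni(II). Ni sits in group 10, so the d-electron count is 10 − 2 = 8. Cyanide is a strong-field ligand (high in the spectrochemical series). A 3d d⁸ ion with strong-field ligands gains enough CFSE to favour square planar over tetrahedral. → square planar.

[NiI4]^2-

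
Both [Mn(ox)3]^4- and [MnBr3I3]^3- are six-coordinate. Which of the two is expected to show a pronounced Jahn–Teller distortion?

[MnBr3I3]^3-

[Mn(ox)3]^4-: Each oxalate is −2; balancing the −4 overall charge requires Mn(II). Mn sits in group 7, so the d-electron count is 7 − 2 = 5. Oxalate is a weak-field ligand for a first-row metal, so the complex is high-spin. The d⁵ configuration leaves the e_g set evenly filled (or empty) — no strong Jahn–Teller driving force.
[MnBr3I3]^3-: Each bromide is −1; each iodide is −1; balancing the −3 overall charge requires Mn(III). Group 7 minus oxidation state 3 gives a d⁴ configuration. Bromide and iodide are weak-field ligands for a first-row metal, so the complex is high-spin. The t₂g³e_g¹ (high-spin) configuration has an unevenly filled e_g set; the Jahn–Teller theorem predicts a tetragonal distortion (typically axial elongation) to lift the degeneracy.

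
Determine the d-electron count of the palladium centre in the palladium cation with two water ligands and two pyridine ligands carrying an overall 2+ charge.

Ligand charges: water is neutral; pyridine is neutral. With an overall charge of +2 the palladium centre must be in the +2 oxidation state.
Pd sits in group 10, so the d-electron count is 10 − 2 = 8.

d⁸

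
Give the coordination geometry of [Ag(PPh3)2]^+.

Ligand charges: triphenylphosphine is neutral. With an overall charge of +1 the silver centre must be in the +1 oxidation state.
Ag sits in group 11, so the d-electron count is 11 − 1 = 10.
With 2 monodentate ligands the coordination number is 2.
A d¹⁰ ion with only two ligands adopts a linear arrangement (sp hybridisation; no CFSE preference).

linear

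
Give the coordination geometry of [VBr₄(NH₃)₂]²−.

octahedral

Each bromide is −1; ammonia is neutral; balancing the −2 overall charge requires V(II).
Vanadium is a group-5 element; V(II) is therefore d³.
Coordination number: 6.
Six donors around a single metal centre give an octahedral coordination sphere.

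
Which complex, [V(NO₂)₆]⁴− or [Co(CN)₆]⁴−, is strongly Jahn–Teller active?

[V(NO₂)₆]⁴−: Each nitro (N-bound nitrite) is −1; balancing the −4 overall charge requires V(II). Vanadium is a group-5 element; V(II) is therefore d³. The d³ configuration leaves the e_g set evenly filled (or empty) — no strong Jahn–Teller driving force.
[Co(CN)₆]⁴−: Ligand charges: each cyanide is −1. With an overall charge of −4 the cobalt centre must be in the +2 oxidation state. Co sits in group 9, so the d-electron count is 9 − 2 = 7. Cyanide is a strong-field ligand (high in the spectrochemical series) for a first-row metal, so the complex is low-spin. The t₂g⁶e_g¹ (low-spin) configuration has an unevenly filled e_g set; the Jahn–Teller theorem predicts a tetragonal distortion (typically axial elongation) to lift the degeneracy.

[Co(CN)₆]⁴−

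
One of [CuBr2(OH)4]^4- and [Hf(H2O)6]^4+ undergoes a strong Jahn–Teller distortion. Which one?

[CuBr2(OH)4]^4-: Summing ligand charges against the −4 overall charge gives an oxidation state of +2 for copper. Cu sits in group 11, so the d-electron count is 11 − 2 = 9. The t₂g⁶e_g³ configuration has an unevenly filled e_g set; the Jahn–Teller theorem predicts a tetragonal distortion (typically axial elongation) to lift the degeneracy.
[Hf(H2O)6]^4+: Summing ligand charges against the +4 overall charge gives an oxidation state of +4 for hafnium. Hf sits in group 4, so the d-electron count is 4 − 4 = 0. The d⁰ configuration leaves the e_g set evenly filled (or empty) — no strong Jahn–Teller driving force.

[CuBr2(OH)4]^4-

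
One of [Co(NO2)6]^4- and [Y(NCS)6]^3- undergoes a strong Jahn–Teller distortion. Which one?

[Co(NO2)6]^4-

[Co(NO2)6]^4-: Each nitro (N-bound nitrite) is −1; balancing the −4 overall charge requires Co(II). Group 9 minus oxidation state 2 gives a d⁷ configuration. Nitro (N-bound nitrite) is a strong-field ligand (high in the spectrochemical series) for a first-row metal, so the complex is low-spin. The t₂g⁶e_g¹ (low-spin) configuration has an unevenly filled e_g set; the Jahn–Teller theorem predicts a tetragonal distortion (typically axial elongation) to lift the degeneracy.
[Y(NCS)6]^3-: Summing ligand charges against the −3 overall charge gives an oxidation state of +3 for yttrium. Yttrium is a group-3 element; Y(III) is therefore d⁰. The d⁰ configuration leaves the e_g set evenly filled (or empty) — no strong Jahn–Teller driving force.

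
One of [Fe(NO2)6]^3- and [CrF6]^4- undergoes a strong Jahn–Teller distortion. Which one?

[CrF6]^4-

[Fe(NO2)6]^3-: Ligand charges: each nitro (N-bound nitrite) is −1. With an overall charge of −3 the iron centre must be in the +3 oxidation state. Fe sits in group 8, so the d-electron count is 8 − 3 = 5. Nitro (N-bound nitrite) is a strong-field ligand (high in the spectrochemical series) for a first-row metal, so the complex is low-spin. The d⁵ configuration leaves the e_g set evenly filled (or empty) — no strong Jahn–Teller driving force.
[CrF6]^4-: Each fluoride is −1; balancing the −4 overall charge requires Cr(II). Chromium is a group-6 element; Cr(II) is therefore d⁴. Fluoride is a weak-field ligand for a first-row metal, so the complex is high-spin. The t₂g³e_g¹ (high-spin) configuration has an unevenly filled e_g set; the Jahn–Teller theorem predicts a tetragonal distortion (typically axial elongation) to lift the degeneracy.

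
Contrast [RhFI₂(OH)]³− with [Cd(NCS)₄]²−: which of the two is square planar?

[RhFI₂(OH)]³−

For [RhFI₂(OH)]³−: Summing ligand charges against the −3 overall charge gives an oxidation state of +1 for rhodium. Group 9 minus oxidation state 1 gives a d⁸ configuration. A 4d d⁸ ion has a large crystal-field splitting; square planar leaves the high-energy d_{x²−y²} orbital empty and maximises CFSE. → square planar.
For [Cd(NCS)₄]²−: Each isothiocyanate is −1; balancing the −2 overall charge requires Cd(II). Group 12 minus oxidation state 2 gives a d¹⁰ configuration. A d¹⁰ ion has no crystal-field stabilisation preference between square planar and tetrahedral, so four ligands adopt the sterically favoured tetrahedral geometry. → tetrahedral.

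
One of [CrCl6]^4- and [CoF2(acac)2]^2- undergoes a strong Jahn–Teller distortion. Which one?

[CrCl6]^4-: Each chloride is −1; balancing the −4 overall charge requires Cr(II). Group 6 minus oxidation state 2 gives a d⁴ configuration. Chloride is a weak-field ligand for a first-row metal, so the complex is high-spin. The t₂g³e_g¹ (high-spin) configuration has an unevenly filled e_g set; the Jahn–Teller theorem predicts a tetragonal distortion (typically axial elongation) to lift the degeneracy.
[CoF2(acac)2]^2-: Summing ligand charges against the −2 overall charge gives an oxidation state of +2 for cobalt. Group 9 minus oxidation state 2 gives a d⁷ configuration. Acetylacetonate and fluoride are weak-field ligands for a first-row metal, so the complex is high-spin. The d⁷ configuration leaves the e_g set evenly filled (or empty) — no strong Jahn–Teller driving force.

[CrCl6]^4-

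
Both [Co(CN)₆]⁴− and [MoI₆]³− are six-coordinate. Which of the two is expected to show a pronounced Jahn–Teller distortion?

[Co(CN)₆]⁴−

[Co(CN)₆]⁴−: Each cyanide is −1; balancing the −4 overall charge requires Co(II). Cobalt is a group-9 element; Co(II) is therefore d⁷. Cyanide is a strong-field ligand (high in the spectrochemical series) for a first-row metal, so the complex is low-spin. The t₂g⁶e_g¹ (low-spin) configuration has an unevenly filled e_g set; the Jahn–Teller theorem predicts a tetragonal distortion (typically axial elongation) to lift the degeneracy.
[MoI₆]³−: Ligand charges: each iodide is −1. With an overall charge of −3 the molybdenum centre must be in the +3 oxidation state. Molybdenum is a group-6 element; Mo(III) is therefore d³. The d³ configuration leaves the e_g set evenly filled (or empty) — no strong Jahn–Teller driving force.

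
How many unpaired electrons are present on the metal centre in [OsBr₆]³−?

1 unpaired electron

Ligand charges: each bromide is −1. With an overall charge of −3 the osmium centre must be in the +3 oxidation state.
Os sits in group 8, so the d-electron count is 8 − 3 = 5.
The spin state decides the count: a 5d ion has a large Δₒ and is invariably low-spin.
An octahedral low-spin d⁵ ion is t₂g⁵e_g⁰, giving 1 unpaired electron.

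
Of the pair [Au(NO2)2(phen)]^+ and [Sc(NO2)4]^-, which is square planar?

[Au(NO2)2(phen)]^+

For [Au(NO2)2(phen)]^+: Summing ligand charges against the +1 overall charge gives an oxidation state of +3 for gold. Group 11 minus oxidation state 3 gives a d⁸ configuration. A 5d d⁸ ion has a large crystal-field splitting; square planar leaves the high-energy d_{x²−y²} orbital empty and maximises CFSE. → square planar.
For [Sc(NO2)4]^-: Each nitro (N-bound nitrite) is −1; balancing the −1 overall charge requires Sc(III). Group 3 minus oxidation state 3 gives a d⁰ configuration. A d⁰ ion has no crystal-field stabilisation preference between square planar and tetrahedral, so four ligands adopt the sterically favoured tetrahedral geometry. → tetrahedral.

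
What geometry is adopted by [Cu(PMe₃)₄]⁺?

Trimethylphosphine is neutral; balancing the +1 overall charge requires Cu(I).
Cu sits in group 11, so the d-electron count is 11 − 1 = 10.
With 4 monodentate ligands the coordination number is 4.
A d¹⁰ ion has no crystal-field stabilisation preference between square planar and tetrahedral, so four ligands adopt the sterically favoured tetrahedral geometry.

tetrahedral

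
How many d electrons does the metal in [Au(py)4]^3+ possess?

d8

Ligand charges: pyridine is neutral. With an overall charge of +3 the gold centre must be in the +3 oxidation state.
Au sits in group 11, so the d-electron count is 11 − 3 = 8.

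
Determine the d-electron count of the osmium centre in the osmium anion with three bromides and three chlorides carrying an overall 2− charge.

d4

Each bromide is −1; each chloride is −1; balancing the −2 overall charge requires Os(IV).
Os sits in group 8, so the d-electron count is 8 − 4 = 4.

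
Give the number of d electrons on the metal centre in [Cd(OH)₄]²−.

Summing ligand charges against the −2 overall charge gives an oxidation state of +2 for cadmium.
Cd sits in group 12, so the d-electron count is 12 − 2 = 10.

d10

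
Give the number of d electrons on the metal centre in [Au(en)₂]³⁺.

Ethylenediamine is neutral; balancing the +3 overall charge requires Au(III).
Au sits in group 11, so the d-electron count is 11 − 3 = 8.

d⁸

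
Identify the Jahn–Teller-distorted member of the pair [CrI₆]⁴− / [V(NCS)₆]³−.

[CrI₆]⁴−: Each iodide is −1; balancing the −4 overall charge requires Cr(II). Cr sits in group 6, so the d-electron count is 6 − 2 = 4. Iodide is a weak-field ligand for a first-row metal, so the complex is high-spin. The t₂g³e_g¹ (high-spin) configuration has an unevenly filled e_g set; the Jahn–Teller theorem predicts a tetragonal distortion (typically axial elongation) to lift the degeneracy.
[V(NCS)₆]³−: Summing ligand charges against the −3 overall charge gives an oxidation state of +3 for vanadium. Group 5 minus oxidation state 3 gives a d² configuration. The d² configuration leaves the e_g set evenly filled (or empty) — no strong Jahn–Teller driving force.

[CrI₆]⁴−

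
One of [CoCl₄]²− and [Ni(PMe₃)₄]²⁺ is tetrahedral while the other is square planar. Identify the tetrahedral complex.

For [CoCl₄]²−: Ligand charges: each chloride is −1. With an overall charge of −2 the cobalt centre must be in the +2 oxidation state. Group 9 minus oxidation state 2 gives a d⁷ configuration. For a high-spin 3d d⁷ ion with weak-field ligands the small Δₜ gives little square-planar CFSE advantage, so four ligands adopt the sterically favoured tetrahedral geometry. → tetrahedral.
For [Ni(PMe₃)₄]²⁺: Summing ligand charges against the +2 overall charge gives an oxidation state of +2 for nickel. Group 10 minus oxidation state 2 gives a d⁸ configuration. Trimethylphosphine is a strong-field ligand (high in the spectrochemical series). A 3d d⁸ ion with strong-field ligands gains enough CFSE to favour square planar over tetrahedral. → square planar.

[CoCl₄]²−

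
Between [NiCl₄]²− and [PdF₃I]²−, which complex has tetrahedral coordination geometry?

[NiCl₄]²−

For [NiCl₄]²−: Ligand charges: each chloride is −1. With an overall charge of −2 the nickel centre must be in the +2 oxidation state. Group 10 minus oxidation state 2 gives a d⁸ configuration. Chloride is a weak-field ligand. With weak-field ligands the CFSE gain from square planar is small, so a 3d d⁸ ion takes the sterically preferred tetrahedral geometry. → tetrahedral.
For [PdF₃I]²−: Each fluoride is −1; each iodide is −1; balancing the −2 overall charge requires Pd(II). Pd sits in group 10, so the d-electron count is 10 − 2 = 8. A 4d d⁸ ion has a large crystal-field splitting; square planar leaves the high-energy d_{x²−y²} orbital empty and maximises CFSE. → square planar.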